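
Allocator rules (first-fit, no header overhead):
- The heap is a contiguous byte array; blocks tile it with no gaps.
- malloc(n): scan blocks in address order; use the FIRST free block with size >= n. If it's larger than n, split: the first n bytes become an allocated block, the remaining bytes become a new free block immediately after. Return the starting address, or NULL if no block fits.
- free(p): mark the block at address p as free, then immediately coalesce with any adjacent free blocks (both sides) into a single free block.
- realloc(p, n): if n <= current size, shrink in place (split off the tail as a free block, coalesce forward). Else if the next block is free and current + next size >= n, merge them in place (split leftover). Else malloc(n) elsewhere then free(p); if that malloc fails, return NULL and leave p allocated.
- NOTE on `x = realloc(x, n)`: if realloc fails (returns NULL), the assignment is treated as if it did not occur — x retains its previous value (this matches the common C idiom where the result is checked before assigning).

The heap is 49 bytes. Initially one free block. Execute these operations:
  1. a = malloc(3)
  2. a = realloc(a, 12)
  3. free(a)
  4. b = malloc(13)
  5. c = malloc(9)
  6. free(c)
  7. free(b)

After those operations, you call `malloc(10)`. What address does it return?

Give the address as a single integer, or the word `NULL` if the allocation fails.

Op 1: a = malloc(3) -> a = 0; heap: [0-2 ALLOC][3-48 FREE]
Op 2: a = realloc(a, 12) -> a = 0; heap: [0-11 ALLOC][12-48 FREE]
Op 3: free(a) -> (freed a); heap: [0-48 FREE]
Op 4: b = malloc(13) -> b = 0; heap: [0-12 ALLOC][13-48 FREE]
Op 5: c = malloc(9) -> c = 13; heap: [0-12 ALLOC][13-21 ALLOC][22-48 FREE]
Op 6: free(c) -> (freed c); heap: [0-12 ALLOC][13-48 FREE]
Op 7: free(b) -> (freed b); heap: [0-48 FREE]
malloc(10): first-fit scan over [0-48 FREE] -> 0

Answer: 0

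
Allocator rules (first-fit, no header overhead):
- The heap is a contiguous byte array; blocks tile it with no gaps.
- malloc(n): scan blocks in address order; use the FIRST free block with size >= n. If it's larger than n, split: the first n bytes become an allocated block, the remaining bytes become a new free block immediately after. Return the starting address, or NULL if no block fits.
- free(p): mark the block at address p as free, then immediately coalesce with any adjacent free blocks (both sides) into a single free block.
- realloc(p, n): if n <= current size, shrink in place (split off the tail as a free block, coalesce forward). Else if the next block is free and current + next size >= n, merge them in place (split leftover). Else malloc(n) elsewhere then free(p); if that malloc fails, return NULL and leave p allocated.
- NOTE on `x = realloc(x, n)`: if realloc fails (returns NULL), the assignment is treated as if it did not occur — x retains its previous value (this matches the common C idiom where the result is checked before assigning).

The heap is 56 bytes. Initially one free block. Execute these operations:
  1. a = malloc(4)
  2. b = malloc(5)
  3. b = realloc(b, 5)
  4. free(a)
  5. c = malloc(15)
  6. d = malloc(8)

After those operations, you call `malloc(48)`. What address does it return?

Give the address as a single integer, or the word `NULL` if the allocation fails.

Op 1: a = malloc(4) -> a = 0; heap: [0-3 ALLOC][4-55 FREE]
Op 2: b = malloc(5) -> b = 4; heap: [0-3 ALLOC][4-8 ALLOC][9-55 FREE]
Op 3: b = realloc(b, 5) -> b = 4; heap: [0-3 ALLOC][4-8 ALLOC][9-55 FREE]
Op 4: free(a) -> (freed a); heap: [0-3 FREE][4-8 ALLOC][9-55 FREE]
Op 5: c = malloc(15) -> c = 9; heap: [0-3 FREE][4-8 ALLOC][9-23 ALLOC][24-55 FREE]
Op 6: d = malloc(8) -> d = 24; heap: [0-3 FREE][4-8 ALLOC][9-23 ALLOC][24-31 ALLOC][32-55 FREE]
malloc(48): first-fit scan over [0-3 FREE][4-8 ALLOC][9-23 ALLOC][24-31 ALLOC][32-55 FREE] -> NULL

Answer: NULL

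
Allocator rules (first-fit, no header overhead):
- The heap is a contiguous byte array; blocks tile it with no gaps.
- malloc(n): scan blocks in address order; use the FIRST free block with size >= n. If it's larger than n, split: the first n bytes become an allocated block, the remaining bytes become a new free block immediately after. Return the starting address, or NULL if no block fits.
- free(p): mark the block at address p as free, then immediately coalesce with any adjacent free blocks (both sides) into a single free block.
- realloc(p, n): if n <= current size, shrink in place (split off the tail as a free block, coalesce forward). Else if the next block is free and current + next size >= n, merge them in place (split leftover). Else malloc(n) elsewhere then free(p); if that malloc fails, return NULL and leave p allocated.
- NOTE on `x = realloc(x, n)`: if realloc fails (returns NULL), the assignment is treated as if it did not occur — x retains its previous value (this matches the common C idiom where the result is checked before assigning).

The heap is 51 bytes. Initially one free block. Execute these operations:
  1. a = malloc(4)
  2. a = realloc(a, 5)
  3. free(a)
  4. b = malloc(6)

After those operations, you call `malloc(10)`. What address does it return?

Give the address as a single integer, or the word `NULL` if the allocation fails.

Answer: 6

Derivation:
Op 1: a = malloc(4) -> a = 0; heap: [0-3 ALLOC][4-50 FREE]
Op 2: a = realloc(a, 5) -> a = 0; heap: [0-4 ALLOC][5-50 FREE]
Op 3: free(a) -> (freed a); heap: [0-50 FREE]
Op 4: b = malloc(6) -> b = 0; heap: [0-5 ALLOC][6-50 FREE]
malloc(10): first-fit scan over [0-5 ALLOC][6-50 FREE] -> 6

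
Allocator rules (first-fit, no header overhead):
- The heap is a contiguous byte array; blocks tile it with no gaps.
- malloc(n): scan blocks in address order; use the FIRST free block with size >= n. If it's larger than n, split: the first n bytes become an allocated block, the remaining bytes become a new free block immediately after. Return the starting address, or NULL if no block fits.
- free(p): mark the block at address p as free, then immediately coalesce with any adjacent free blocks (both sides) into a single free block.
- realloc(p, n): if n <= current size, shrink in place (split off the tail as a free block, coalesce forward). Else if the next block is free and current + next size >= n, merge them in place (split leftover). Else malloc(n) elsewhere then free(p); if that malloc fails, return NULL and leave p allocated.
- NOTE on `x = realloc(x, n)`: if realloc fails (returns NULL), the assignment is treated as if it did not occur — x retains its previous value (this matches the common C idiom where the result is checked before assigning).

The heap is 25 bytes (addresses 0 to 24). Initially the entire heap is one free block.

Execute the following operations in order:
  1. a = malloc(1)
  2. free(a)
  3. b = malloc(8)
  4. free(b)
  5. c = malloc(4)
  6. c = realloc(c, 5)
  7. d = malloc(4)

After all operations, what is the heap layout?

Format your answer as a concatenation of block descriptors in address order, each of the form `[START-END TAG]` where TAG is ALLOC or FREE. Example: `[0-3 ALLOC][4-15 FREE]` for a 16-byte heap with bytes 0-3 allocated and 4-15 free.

Op 1: a = malloc(1) -> a = 0; heap: [0-0 ALLOC][1-24 FREE]
Op 2: free(a) -> (freed a); heap: [0-24 FREE]
Op 3: b = malloc(8) -> b = 0; heap: [0-7 ALLOC][8-24 FREE]
Op 4: free(b) -> (freed b); heap: [0-24 FREE]
Op 5: c = malloc(4) -> c = 0; heap: [0-3 ALLOC][4-24 FREE]
Op 6: c = realloc(c, 5) -> c = 0; heap: [0-4 ALLOC][5-24 FREE]
Op 7: d = malloc(4) -> d = 5; heap: [0-4 ALLOC][5-8 ALLOC][9-24 FREE]

Answer: [0-4 ALLOC][5-8 ALLOC][9-24 FREE]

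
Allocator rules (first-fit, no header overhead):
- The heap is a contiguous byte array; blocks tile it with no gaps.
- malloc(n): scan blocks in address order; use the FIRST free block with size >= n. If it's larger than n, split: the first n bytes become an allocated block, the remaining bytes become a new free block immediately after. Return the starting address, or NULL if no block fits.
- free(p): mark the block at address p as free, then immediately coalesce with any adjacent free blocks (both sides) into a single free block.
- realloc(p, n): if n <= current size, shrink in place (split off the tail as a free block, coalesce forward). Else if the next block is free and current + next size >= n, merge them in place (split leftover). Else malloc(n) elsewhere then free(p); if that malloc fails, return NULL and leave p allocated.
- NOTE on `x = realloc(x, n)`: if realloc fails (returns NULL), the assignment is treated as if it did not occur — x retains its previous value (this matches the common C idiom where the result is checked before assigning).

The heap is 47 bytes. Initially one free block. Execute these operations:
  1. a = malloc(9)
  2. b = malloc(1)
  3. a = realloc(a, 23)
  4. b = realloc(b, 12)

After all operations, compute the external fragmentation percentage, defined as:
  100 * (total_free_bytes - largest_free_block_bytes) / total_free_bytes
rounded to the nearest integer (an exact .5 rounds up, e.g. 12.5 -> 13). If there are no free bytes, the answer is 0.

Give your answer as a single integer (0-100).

Answer: 17

Derivation:
Op 1: a = malloc(9) -> a = 0; heap: [0-8 ALLOC][9-46 FREE]
Op 2: b = malloc(1) -> b = 9; heap: [0-8 ALLOC][9-9 ALLOC][10-46 FREE]
Op 3: a = realloc(a, 23) -> a = 10; heap: [0-8 FREE][9-9 ALLOC][10-32 ALLOC][33-46 FREE]
Op 4: b = realloc(b, 12) -> b = 33; heap: [0-9 FREE][10-32 ALLOC][33-44 ALLOC][45-46 FREE]
Free blocks: [10 2] total_free=12 largest=10 -> 100*(12-10)/12 = 200/12 ≈ 16.667 -> rounds to 17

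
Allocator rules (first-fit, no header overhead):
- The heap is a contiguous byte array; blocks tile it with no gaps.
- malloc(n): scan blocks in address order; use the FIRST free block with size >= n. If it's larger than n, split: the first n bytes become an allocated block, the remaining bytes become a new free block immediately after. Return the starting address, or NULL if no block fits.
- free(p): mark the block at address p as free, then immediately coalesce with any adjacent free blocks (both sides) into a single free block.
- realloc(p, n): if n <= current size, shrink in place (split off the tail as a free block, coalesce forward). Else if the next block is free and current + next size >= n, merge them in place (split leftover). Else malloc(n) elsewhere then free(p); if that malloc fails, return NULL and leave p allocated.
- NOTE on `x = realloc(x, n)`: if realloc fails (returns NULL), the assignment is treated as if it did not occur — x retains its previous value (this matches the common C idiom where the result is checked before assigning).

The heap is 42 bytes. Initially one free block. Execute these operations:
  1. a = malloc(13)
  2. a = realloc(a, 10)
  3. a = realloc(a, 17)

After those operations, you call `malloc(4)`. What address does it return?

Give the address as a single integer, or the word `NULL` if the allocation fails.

Answer: 17

Derivation:
Op 1: a = malloc(13) -> a = 0; heap: [0-12 ALLOC][13-41 FREE]
Op 2: a = realloc(a, 10) -> a = 0; heap: [0-9 ALLOC][10-41 FREE]
Op 3: a = realloc(a, 17) -> a = 0; heap: [0-16 ALLOC][17-41 FREE]
malloc(4): first-fit scan over [0-16 ALLOC][17-41 FREE] -> 17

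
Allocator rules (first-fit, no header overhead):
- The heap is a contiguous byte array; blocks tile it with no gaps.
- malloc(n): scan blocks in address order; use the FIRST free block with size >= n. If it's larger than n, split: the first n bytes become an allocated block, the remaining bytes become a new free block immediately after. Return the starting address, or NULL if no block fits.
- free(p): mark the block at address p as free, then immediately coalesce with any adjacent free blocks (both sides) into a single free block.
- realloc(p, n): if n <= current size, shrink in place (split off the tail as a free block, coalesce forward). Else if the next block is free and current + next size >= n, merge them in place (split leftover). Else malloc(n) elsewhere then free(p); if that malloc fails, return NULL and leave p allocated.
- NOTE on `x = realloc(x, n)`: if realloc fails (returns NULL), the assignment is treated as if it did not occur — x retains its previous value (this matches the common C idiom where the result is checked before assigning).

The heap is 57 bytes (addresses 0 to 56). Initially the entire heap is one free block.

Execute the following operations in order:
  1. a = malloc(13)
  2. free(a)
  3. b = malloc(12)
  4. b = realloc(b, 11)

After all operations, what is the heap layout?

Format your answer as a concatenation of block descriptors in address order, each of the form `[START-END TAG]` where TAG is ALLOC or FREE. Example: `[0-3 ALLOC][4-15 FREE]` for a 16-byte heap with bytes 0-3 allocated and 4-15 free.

Answer: [0-10 ALLOC][11-56 FREE]

Derivation:
Op 1: a = malloc(13) -> a = 0; heap: [0-12 ALLOC][13-56 FREE]
Op 2: free(a) -> (freed a); heap: [0-56 FREE]
Op 3: b = malloc(12) -> b = 0; heap: [0-11 ALLOC][12-56 FREE]
Op 4: b = realloc(b, 11) -> b = 0; heap: [0-10 ALLOC][11-56 FREE]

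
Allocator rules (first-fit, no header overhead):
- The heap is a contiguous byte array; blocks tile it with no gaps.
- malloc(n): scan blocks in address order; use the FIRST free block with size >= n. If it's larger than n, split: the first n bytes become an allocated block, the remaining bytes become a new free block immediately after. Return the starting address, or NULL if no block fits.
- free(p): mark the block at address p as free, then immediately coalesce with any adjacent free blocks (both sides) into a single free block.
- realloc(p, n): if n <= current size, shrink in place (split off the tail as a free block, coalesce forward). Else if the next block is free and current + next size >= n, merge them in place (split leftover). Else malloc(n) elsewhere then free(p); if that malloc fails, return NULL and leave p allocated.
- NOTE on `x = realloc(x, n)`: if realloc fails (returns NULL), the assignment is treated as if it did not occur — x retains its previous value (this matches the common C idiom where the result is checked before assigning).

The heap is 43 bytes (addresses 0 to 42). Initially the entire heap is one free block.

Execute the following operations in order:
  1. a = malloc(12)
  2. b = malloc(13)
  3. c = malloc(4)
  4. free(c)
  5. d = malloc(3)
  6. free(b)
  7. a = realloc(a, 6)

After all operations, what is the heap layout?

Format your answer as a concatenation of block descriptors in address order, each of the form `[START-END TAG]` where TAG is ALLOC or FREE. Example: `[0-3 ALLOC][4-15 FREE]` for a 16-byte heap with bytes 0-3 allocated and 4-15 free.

Answer: [0-5 ALLOC][6-24 FREE][25-27 ALLOC][28-42 FREE]

Derivation:
Op 1: a = malloc(12) -> a = 0; heap: [0-11 ALLOC][12-42 FREE]
Op 2: b = malloc(13) -> b = 12; heap: [0-11 ALLOC][12-24 ALLOC][25-42 FREE]
Op 3: c = malloc(4) -> c = 25; heap: [0-11 ALLOC][12-24 ALLOC][25-28 ALLOC][29-42 FREE]
Op 4: free(c) -> (freed c); heap: [0-11 ALLOC][12-24 ALLOC][25-42 FREE]
Op 5: d = malloc(3) -> d = 25; heap: [0-11 ALLOC][12-24 ALLOC][25-27 ALLOC][28-42 FREE]
Op 6: free(b) -> (freed b); heap: [0-11 ALLOC][12-24 FREE][25-27 ALLOC][28-42 FREE]
Op 7: a = realloc(a, 6) -> a = 0; heap: [0-5 ALLOC][6-24 FREE][25-27 ALLOC][28-42 FREE]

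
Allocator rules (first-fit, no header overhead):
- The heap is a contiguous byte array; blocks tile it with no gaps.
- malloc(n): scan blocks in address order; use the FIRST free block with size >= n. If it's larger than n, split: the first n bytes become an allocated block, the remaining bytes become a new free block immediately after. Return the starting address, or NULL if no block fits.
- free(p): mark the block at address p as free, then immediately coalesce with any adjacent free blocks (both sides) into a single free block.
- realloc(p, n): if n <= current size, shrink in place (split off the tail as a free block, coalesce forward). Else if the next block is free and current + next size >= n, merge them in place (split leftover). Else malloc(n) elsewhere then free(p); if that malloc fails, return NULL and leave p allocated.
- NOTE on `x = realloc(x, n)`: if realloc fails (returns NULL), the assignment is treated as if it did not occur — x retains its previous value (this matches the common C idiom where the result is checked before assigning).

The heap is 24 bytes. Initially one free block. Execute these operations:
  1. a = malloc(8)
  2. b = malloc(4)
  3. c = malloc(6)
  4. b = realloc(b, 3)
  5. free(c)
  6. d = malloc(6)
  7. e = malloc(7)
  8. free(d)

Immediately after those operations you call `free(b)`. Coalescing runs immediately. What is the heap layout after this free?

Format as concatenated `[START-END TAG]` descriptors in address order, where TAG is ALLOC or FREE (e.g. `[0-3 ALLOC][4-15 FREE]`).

Answer: [0-7 ALLOC][8-16 FREE][17-23 ALLOC]

Derivation:
Op 1: a = malloc(8) -> a = 0; heap: [0-7 ALLOC][8-23 FREE]
Op 2: b = malloc(4) -> b = 8; heap: [0-7 ALLOC][8-11 ALLOC][12-23 FREE]
Op 3: c = malloc(6) -> c = 12; heap: [0-7 ALLOC][8-11 ALLOC][12-17 ALLOC][18-23 FREE]
Op 4: b = realloc(b, 3) -> b = 8; heap: [0-7 ALLOC][8-10 ALLOC][11-11 FREE][12-17 ALLOC][18-23 FREE]
Op 5: free(c) -> (freed c); heap: [0-7 ALLOC][8-10 ALLOC][11-23 FREE]
Op 6: d = malloc(6) -> d = 11; heap: [0-7 ALLOC][8-10 ALLOC][11-16 ALLOC][17-23 FREE]
Op 7: e = malloc(7) -> e = 17; heap: [0-7 ALLOC][8-10 ALLOC][11-16 ALLOC][17-23 ALLOC]
Op 8: free(d) -> (freed d); heap: [0-7 ALLOC][8-10 ALLOC][11-16 FREE][17-23 ALLOC]
free(b): b = 8 -> block [8-10 ALLOC]; mark free, coalesce with adjacent free neighbors -> [0-7 ALLOC][8-16 FREE][17-23 ALLOC]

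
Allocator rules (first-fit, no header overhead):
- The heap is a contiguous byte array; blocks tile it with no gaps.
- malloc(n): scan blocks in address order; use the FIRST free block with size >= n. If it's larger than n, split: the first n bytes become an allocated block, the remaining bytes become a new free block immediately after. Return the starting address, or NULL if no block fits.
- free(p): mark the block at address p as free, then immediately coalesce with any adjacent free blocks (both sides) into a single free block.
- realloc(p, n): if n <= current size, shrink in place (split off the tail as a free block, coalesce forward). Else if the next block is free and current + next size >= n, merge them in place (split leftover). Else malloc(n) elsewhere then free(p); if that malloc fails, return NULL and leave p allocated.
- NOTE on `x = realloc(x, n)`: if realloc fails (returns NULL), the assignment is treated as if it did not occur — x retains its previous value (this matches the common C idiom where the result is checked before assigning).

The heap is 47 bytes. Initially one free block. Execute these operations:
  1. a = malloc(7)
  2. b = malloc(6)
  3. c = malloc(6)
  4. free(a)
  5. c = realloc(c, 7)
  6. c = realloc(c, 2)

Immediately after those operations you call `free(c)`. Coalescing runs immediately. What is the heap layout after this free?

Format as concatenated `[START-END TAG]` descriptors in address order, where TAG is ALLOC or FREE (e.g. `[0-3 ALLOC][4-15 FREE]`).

Answer: [0-6 FREE][7-12 ALLOC][13-46 FREE]

Derivation:
Op 1: a = malloc(7) -> a = 0; heap: [0-6 ALLOC][7-46 FREE]
Op 2: b = malloc(6) -> b = 7; heap: [0-6 ALLOC][7-12 ALLOC][13-46 FREE]
Op 3: c = malloc(6) -> c = 13; heap: [0-6 ALLOC][7-12 ALLOC][13-18 ALLOC][19-46 FREE]
Op 4: free(a) -> (freed a); heap: [0-6 FREE][7-12 ALLOC][13-18 ALLOC][19-46 FREE]
Op 5: c = realloc(c, 7) -> c = 13; heap: [0-6 FREE][7-12 ALLOC][13-19 ALLOC][20-46 FREE]
Op 6: c = realloc(c, 2) -> c = 13; heap: [0-6 FREE][7-12 ALLOC][13-14 ALLOC][15-46 FREE]
free(c): c = 13 -> block [13-14 ALLOC]; mark free, coalesce with adjacent free neighbors -> [0-6 FREE][7-12 ALLOC][13-46 FREE]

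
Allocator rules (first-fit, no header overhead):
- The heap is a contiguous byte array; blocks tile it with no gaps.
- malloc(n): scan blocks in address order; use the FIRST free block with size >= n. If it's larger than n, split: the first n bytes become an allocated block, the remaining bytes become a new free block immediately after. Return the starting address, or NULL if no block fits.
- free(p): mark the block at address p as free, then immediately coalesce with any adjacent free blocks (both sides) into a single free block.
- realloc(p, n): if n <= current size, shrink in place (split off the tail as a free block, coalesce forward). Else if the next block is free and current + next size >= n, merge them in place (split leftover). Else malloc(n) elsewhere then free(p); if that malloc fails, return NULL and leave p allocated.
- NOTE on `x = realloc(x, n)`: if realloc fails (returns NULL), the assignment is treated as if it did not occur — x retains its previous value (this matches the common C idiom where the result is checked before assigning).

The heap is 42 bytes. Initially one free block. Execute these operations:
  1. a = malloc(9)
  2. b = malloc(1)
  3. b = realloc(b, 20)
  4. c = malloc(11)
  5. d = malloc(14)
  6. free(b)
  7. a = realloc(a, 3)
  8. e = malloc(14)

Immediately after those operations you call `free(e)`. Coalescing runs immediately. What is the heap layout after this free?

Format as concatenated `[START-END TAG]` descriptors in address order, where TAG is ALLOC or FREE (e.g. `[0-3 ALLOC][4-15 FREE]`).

Answer: [0-2 ALLOC][3-28 FREE][29-39 ALLOC][40-41 FREE]

Derivation:
Op 1: a = malloc(9) -> a = 0; heap: [0-8 ALLOC][9-41 FREE]
Op 2: b = malloc(1) -> b = 9; heap: [0-8 ALLOC][9-9 ALLOC][10-41 FREE]
Op 3: b = realloc(b, 20) -> b = 9; heap: [0-8 ALLOC][9-28 ALLOC][29-41 FREE]
Op 4: c = malloc(11) -> c = 29; heap: [0-8 ALLOC][9-28 ALLOC][29-39 ALLOC][40-41 FREE]
Op 5: d = malloc(14) -> d = NULL; heap: [0-8 ALLOC][9-28 ALLOC][29-39 ALLOC][40-41 FREE]
Op 6: free(b) -> (freed b); heap: [0-8 ALLOC][9-28 FREE][29-39 ALLOC][40-41 FREE]
Op 7: a = realloc(a, 3) -> a = 0; heap: [0-2 ALLOC][3-28 FREE][29-39 ALLOC][40-41 FREE]
Op 8: e = malloc(14) -> e = 3; heap: [0-2 ALLOC][3-16 ALLOC][17-28 FREE][29-39 ALLOC][40-41 FREE]
free(e): e = 3 -> block [3-16 ALLOC]; mark free, coalesce with adjacent free neighbors -> [0-2 ALLOC][3-28 FREE][29-39 ALLOC][40-41 FREE]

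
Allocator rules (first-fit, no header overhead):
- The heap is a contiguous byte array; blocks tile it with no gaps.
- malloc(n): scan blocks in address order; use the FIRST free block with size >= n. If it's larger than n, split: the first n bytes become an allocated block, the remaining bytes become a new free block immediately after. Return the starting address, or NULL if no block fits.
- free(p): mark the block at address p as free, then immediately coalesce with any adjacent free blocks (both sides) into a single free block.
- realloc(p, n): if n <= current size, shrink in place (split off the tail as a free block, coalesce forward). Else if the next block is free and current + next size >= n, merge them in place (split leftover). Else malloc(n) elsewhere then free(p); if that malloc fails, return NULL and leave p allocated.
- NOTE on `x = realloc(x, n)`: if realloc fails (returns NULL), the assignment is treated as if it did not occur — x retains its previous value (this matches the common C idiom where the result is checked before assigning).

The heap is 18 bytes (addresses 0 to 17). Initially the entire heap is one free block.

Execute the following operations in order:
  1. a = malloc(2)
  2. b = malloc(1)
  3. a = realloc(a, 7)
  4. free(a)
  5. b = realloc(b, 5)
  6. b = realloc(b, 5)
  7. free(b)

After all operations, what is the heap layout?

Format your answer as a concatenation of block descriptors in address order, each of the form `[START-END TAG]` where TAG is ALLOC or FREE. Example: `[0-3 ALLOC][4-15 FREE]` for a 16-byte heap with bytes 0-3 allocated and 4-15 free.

Op 1: a = malloc(2) -> a = 0; heap: [0-1 ALLOC][2-17 FREE]
Op 2: b = malloc(1) -> b = 2; heap: [0-1 ALLOC][2-2 ALLOC][3-17 FREE]
Op 3: a = realloc(a, 7) -> a = 3; heap: [0-1 FREE][2-2 ALLOC][3-9 ALLOC][10-17 FREE]
Op 4: free(a) -> (freed a); heap: [0-1 FREE][2-2 ALLOC][3-17 FREE]
Op 5: b = realloc(b, 5) -> b = 2; heap: [0-1 FREE][2-6 ALLOC][7-17 FREE]
Op 6: b = realloc(b, 5) -> b = 2; heap: [0-1 FREE][2-6 ALLOC][7-17 FREE]
Op 7: free(b) -> (freed b); heap: [0-17 FREE]

Answer: [0-17 FREE]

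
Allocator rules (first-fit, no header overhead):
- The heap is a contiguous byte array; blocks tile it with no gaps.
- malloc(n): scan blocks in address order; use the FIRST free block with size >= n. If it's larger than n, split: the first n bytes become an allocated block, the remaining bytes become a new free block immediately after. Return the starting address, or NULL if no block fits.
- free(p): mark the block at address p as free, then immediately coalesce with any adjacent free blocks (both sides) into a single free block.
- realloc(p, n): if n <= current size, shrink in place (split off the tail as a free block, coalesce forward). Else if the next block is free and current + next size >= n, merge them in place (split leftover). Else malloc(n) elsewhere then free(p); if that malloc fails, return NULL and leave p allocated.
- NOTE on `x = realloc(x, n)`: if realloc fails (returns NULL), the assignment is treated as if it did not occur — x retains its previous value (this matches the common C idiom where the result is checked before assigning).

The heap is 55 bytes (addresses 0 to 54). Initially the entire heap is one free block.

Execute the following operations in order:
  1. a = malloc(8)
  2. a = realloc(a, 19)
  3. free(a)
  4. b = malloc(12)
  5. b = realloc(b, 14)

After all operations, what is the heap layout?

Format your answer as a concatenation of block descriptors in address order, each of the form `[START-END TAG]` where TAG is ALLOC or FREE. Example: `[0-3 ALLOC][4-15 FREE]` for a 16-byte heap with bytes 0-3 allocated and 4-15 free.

Op 1: a = malloc(8) -> a = 0; heap: [0-7 ALLOC][8-54 FREE]
Op 2: a = realloc(a, 19) -> a = 0; heap: [0-18 ALLOC][19-54 FREE]
Op 3: free(a) -> (freed a); heap: [0-54 FREE]
Op 4: b = malloc(12) -> b = 0; heap: [0-11 ALLOC][12-54 FREE]
Op 5: b = realloc(b, 14) -> b = 0; heap: [0-13 ALLOC][14-54 FREE]

Answer: [0-13 ALLOC][14-54 FREE]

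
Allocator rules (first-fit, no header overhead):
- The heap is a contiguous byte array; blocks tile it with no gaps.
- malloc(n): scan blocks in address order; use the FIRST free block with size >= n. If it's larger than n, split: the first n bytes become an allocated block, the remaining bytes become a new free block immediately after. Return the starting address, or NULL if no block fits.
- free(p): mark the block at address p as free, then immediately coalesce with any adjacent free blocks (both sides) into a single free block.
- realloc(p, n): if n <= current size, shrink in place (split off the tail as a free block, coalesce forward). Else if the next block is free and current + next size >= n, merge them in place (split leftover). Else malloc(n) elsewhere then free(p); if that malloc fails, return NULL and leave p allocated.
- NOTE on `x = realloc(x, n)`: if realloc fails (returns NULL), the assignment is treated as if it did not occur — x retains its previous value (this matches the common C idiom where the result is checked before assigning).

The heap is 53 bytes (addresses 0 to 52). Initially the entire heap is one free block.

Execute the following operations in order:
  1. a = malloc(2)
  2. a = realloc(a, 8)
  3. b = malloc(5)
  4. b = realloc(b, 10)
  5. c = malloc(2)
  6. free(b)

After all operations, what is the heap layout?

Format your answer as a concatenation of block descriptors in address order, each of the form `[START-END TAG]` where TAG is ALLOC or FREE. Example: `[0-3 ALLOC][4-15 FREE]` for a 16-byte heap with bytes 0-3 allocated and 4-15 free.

Op 1: a = malloc(2) -> a = 0; heap: [0-1 ALLOC][2-52 FREE]
Op 2: a = realloc(a, 8) -> a = 0; heap: [0-7 ALLOC][8-52 FREE]
Op 3: b = malloc(5) -> b = 8; heap: [0-7 ALLOC][8-12 ALLOC][13-52 FREE]
Op 4: b = realloc(b, 10) -> b = 8; heap: [0-7 ALLOC][8-17 ALLOC][18-52 FREE]
Op 5: c = malloc(2) -> c = 18; heap: [0-7 ALLOC][8-17 ALLOC][18-19 ALLOC][20-52 FREE]
Op 6: free(b) -> (freed b); heap: [0-7 ALLOC][8-17 FREE][18-19 ALLOC][20-52 FREE]

Answer: [0-7 ALLOC][8-17 FREE][18-19 ALLOC][20-52 FREE]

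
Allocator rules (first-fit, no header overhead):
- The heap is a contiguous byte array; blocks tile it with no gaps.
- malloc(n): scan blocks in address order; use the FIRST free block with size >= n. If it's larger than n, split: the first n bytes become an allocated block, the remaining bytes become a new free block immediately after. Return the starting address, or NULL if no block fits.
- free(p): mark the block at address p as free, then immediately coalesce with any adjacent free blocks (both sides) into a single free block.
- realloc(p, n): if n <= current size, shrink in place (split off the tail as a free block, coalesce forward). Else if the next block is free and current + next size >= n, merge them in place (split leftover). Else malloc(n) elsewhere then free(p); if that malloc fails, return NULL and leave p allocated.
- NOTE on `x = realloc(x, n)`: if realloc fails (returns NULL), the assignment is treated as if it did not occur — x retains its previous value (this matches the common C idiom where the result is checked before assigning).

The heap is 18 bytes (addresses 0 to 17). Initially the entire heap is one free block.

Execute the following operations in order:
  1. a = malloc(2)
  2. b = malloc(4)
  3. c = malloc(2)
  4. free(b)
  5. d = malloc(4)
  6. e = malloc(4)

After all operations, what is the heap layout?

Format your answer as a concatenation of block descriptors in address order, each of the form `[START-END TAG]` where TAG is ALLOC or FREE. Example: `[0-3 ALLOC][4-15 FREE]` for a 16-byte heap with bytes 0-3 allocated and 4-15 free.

Answer: [0-1 ALLOC][2-5 ALLOC][6-7 ALLOC][8-11 ALLOC][12-17 FREE]

Derivation:
Op 1: a = malloc(2) -> a = 0; heap: [0-1 ALLOC][2-17 FREE]
Op 2: b = malloc(4) -> b = 2; heap: [0-1 ALLOC][2-5 ALLOC][6-17 FREE]
Op 3: c = malloc(2) -> c = 6; heap: [0-1 ALLOC][2-5 ALLOC][6-7 ALLOC][8-17 FREE]
Op 4: free(b) -> (freed b); heap: [0-1 ALLOC][2-5 FREE][6-7 ALLOC][8-17 FREE]
Op 5: d = malloc(4) -> d = 2; heap: [0-1 ALLOC][2-5 ALLOC][6-7 ALLOC][8-17 FREE]
Op 6: e = malloc(4) -> e = 8; heap: [0-1 ALLOC][2-5 ALLOC][6-7 ALLOC][8-11 ALLOC][12-17 FREE]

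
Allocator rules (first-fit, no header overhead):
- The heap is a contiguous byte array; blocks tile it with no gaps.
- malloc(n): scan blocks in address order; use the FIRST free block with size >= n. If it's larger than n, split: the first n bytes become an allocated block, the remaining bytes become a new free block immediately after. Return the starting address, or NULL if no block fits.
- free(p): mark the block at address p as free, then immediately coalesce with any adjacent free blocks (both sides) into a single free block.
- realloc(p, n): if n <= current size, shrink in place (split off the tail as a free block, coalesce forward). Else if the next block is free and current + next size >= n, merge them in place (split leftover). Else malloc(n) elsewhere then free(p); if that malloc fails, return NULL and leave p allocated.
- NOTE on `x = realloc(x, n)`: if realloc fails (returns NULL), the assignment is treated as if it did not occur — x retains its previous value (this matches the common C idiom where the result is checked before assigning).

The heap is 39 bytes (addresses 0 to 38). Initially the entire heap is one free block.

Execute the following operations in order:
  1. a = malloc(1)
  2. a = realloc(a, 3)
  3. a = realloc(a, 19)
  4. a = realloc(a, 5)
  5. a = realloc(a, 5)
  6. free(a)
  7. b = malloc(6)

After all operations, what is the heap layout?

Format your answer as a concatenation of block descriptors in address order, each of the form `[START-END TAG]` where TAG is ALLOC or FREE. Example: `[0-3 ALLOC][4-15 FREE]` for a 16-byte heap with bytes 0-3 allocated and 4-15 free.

Op 1: a = malloc(1) -> a = 0; heap: [0-0 ALLOC][1-38 FREE]
Op 2: a = realloc(a, 3) -> a = 0; heap: [0-2 ALLOC][3-38 FREE]
Op 3: a = realloc(a, 19) -> a = 0; heap: [0-18 ALLOC][19-38 FREE]
Op 4: a = realloc(a, 5) -> a = 0; heap: [0-4 ALLOC][5-38 FREE]
Op 5: a = realloc(a, 5) -> a = 0; heap: [0-4 ALLOC][5-38 FREE]
Op 6: free(a) -> (freed a); heap: [0-38 FREE]
Op 7: b = malloc(6) -> b = 0; heap: [0-5 ALLOC][6-38 FREE]

Answer: [0-5 ALLOC][6-38 FREE]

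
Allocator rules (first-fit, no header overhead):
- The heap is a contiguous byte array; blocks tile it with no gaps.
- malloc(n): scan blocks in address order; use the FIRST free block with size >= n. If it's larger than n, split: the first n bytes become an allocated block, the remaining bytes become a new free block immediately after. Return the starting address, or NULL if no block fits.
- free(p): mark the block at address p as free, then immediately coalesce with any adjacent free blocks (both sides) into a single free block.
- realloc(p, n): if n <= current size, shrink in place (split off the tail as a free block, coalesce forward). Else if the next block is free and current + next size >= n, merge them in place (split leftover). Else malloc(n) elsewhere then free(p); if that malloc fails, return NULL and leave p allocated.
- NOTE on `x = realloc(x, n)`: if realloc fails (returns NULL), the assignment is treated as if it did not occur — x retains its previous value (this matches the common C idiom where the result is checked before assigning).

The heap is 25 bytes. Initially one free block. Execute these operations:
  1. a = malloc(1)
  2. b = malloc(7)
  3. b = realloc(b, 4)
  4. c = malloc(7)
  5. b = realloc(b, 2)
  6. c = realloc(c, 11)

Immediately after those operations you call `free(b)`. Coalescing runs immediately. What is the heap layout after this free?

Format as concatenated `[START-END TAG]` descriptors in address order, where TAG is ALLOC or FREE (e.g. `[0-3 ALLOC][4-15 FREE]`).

Op 1: a = malloc(1) -> a = 0; heap: [0-0 ALLOC][1-24 FREE]
Op 2: b = malloc(7) -> b = 1; heap: [0-0 ALLOC][1-7 ALLOC][8-24 FREE]
Op 3: b = realloc(b, 4) -> b = 1; heap: [0-0 ALLOC][1-4 ALLOC][5-24 FREE]
Op 4: c = malloc(7) -> c = 5; heap: [0-0 ALLOC][1-4 ALLOC][5-11 ALLOC][12-24 FREE]
Op 5: b = realloc(b, 2) -> b = 1; heap: [0-0 ALLOC][1-2 ALLOC][3-4 FREE][5-11 ALLOC][12-24 FREE]
Op 6: c = realloc(c, 11) -> c = 5; heap: [0-0 ALLOC][1-2 ALLOC][3-4 FREE][5-15 ALLOC][16-24 FREE]
free(b): b = 1 -> block [1-2 ALLOC]; mark free, coalesce with adjacent free neighbors -> [0-0 ALLOC][1-4 FREE][5-15 ALLOC][16-24 FREE]

Answer: [0-0 ALLOC][1-4 FREE][5-15 ALLOC][16-24 FREE]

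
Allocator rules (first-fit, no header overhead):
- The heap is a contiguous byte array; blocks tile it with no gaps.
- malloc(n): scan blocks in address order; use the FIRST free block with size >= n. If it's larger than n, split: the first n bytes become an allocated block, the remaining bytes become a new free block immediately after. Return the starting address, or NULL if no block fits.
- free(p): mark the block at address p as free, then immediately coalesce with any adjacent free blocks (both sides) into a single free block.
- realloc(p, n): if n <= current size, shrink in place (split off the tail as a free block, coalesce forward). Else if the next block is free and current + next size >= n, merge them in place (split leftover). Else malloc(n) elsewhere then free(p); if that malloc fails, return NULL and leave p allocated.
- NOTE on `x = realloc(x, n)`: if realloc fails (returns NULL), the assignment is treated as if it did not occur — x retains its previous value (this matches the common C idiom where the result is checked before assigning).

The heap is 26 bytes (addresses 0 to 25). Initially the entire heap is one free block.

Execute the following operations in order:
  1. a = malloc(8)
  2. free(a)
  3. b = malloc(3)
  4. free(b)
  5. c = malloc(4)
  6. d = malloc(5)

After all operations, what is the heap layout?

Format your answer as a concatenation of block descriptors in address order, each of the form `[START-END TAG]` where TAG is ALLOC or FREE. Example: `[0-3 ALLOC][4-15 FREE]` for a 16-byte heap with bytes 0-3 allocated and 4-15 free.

Op 1: a = malloc(8) -> a = 0; heap: [0-7 ALLOC][8-25 FREE]
Op 2: free(a) -> (freed a); heap: [0-25 FREE]
Op 3: b = malloc(3) -> b = 0; heap: [0-2 ALLOC][3-25 FREE]
Op 4: free(b) -> (freed b); heap: [0-25 FREE]
Op 5: c = malloc(4) -> c = 0; heap: [0-3 ALLOC][4-25 FREE]
Op 6: d = malloc(5) -> d = 4; heap: [0-3 ALLOC][4-8 ALLOC][9-25 FREE]

Answer: [0-3 ALLOC][4-8 ALLOC][9-25 FREE]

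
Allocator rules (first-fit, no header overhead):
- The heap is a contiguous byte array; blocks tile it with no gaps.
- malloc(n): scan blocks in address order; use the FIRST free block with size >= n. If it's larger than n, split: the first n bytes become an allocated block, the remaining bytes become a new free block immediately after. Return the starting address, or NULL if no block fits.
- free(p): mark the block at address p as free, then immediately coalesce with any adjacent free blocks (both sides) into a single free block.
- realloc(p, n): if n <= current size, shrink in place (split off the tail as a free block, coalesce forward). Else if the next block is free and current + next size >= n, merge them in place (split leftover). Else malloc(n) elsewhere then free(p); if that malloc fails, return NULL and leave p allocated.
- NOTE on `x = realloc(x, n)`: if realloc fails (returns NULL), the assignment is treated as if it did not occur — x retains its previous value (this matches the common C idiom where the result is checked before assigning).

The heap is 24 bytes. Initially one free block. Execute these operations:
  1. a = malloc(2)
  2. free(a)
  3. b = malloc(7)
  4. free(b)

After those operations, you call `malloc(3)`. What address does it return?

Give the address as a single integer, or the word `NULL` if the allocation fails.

Op 1: a = malloc(2) -> a = 0; heap: [0-1 ALLOC][2-23 FREE]
Op 2: free(a) -> (freed a); heap: [0-23 FREE]
Op 3: b = malloc(7) -> b = 0; heap: [0-6 ALLOC][7-23 FREE]
Op 4: free(b) -> (freed b); heap: [0-23 FREE]
malloc(3): first-fit scan over [0-23 FREE] -> 0

Answer: 0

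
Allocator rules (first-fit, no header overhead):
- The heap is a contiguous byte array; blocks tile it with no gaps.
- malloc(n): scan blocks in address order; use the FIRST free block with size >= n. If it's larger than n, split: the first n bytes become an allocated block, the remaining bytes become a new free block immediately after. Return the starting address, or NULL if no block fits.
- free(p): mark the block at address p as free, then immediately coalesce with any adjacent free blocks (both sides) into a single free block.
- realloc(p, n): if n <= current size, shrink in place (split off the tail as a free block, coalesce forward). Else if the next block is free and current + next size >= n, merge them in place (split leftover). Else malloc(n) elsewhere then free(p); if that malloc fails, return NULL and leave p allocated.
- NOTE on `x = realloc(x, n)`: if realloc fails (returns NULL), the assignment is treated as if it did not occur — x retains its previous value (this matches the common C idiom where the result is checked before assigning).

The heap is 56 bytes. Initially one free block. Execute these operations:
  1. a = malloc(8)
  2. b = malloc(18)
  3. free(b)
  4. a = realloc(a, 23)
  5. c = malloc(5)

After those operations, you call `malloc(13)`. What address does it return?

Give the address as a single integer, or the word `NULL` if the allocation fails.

Op 1: a = malloc(8) -> a = 0; heap: [0-7 ALLOC][8-55 FREE]
Op 2: b = malloc(18) -> b = 8; heap: [0-7 ALLOC][8-25 ALLOC][26-55 FREE]
Op 3: free(b) -> (freed b); heap: [0-7 ALLOC][8-55 FREE]
Op 4: a = realloc(a, 23) -> a = 0; heap: [0-22 ALLOC][23-55 FREE]
Op 5: c = malloc(5) -> c = 23; heap: [0-22 ALLOC][23-27 ALLOC][28-55 FREE]
malloc(13): first-fit scan over [0-22 ALLOC][23-27 ALLOC][28-55 FREE] -> 28

Answer: 28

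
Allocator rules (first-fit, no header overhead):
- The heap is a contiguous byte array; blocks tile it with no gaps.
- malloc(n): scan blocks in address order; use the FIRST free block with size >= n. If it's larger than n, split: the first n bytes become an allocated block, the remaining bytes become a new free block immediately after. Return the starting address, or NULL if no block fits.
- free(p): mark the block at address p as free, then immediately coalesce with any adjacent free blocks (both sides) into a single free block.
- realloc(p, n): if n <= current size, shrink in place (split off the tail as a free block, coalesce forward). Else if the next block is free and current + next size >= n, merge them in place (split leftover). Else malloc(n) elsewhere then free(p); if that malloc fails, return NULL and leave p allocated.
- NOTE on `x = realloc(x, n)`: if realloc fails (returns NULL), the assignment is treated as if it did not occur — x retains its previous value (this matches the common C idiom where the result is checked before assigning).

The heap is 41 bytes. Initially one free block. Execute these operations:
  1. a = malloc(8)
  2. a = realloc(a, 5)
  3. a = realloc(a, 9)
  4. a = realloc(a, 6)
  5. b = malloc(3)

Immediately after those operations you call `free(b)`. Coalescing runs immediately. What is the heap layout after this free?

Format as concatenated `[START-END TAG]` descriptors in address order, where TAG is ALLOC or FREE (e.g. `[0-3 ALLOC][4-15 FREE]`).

Answer: [0-5 ALLOC][6-40 FREE]

Derivation:
Op 1: a = malloc(8) -> a = 0; heap: [0-7 ALLOC][8-40 FREE]
Op 2: a = realloc(a, 5) -> a = 0; heap: [0-4 ALLOC][5-40 FREE]
Op 3: a = realloc(a, 9) -> a = 0; heap: [0-8 ALLOC][9-40 FREE]
Op 4: a = realloc(a, 6) -> a = 0; heap: [0-5 ALLOC][6-40 FREE]
Op 5: b = malloc(3) -> b = 6; heap: [0-5 ALLOC][6-8 ALLOC][9-40 FREE]
free(b): b = 6 -> block [6-8 ALLOC]; mark free, coalesce with adjacent free neighbors -> [0-5 ALLOC][6-40 FREE]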